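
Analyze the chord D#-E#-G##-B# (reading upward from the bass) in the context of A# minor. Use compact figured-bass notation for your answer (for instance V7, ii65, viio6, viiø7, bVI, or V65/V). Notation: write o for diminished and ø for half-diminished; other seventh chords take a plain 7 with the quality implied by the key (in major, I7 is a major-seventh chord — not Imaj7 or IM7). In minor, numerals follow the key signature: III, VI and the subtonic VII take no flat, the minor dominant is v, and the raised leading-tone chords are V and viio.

V42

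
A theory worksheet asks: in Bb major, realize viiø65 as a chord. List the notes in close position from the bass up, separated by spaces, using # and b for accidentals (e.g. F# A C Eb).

C Eb G A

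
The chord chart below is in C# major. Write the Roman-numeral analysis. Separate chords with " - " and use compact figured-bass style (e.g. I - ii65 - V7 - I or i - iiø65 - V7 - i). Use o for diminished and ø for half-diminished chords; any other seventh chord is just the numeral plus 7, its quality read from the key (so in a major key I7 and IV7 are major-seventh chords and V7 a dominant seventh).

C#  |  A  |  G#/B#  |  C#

C# has root C#, degree 1 in C# major, so I.
A: A with this quality isn't in the key; it's bVI, borrowed from the parallel minor.
G#/B#: root G# is the dominant; major triad there is V6.
C#: root C# is the tonic; major triad there is I.

I - bVI - V6 - I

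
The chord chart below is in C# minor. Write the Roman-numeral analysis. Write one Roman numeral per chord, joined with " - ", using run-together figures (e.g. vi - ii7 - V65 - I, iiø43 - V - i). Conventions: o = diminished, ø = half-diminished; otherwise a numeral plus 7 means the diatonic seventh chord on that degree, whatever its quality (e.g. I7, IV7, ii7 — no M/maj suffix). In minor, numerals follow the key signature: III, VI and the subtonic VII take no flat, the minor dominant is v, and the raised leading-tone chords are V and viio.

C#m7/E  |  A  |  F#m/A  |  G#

i65 - VI - iv6 - V

C#m7/E: root C# is the tonic; minor seventh chord there is i65.
A: root A is the submediant; major triad there is VI.
F#m/A: minor triad on F# = scale degree 4 → iv6.
G#: major triad on G# = scale degree 5 → V.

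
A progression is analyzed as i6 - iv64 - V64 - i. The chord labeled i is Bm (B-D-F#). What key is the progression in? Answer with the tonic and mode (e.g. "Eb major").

The anchor chord is a minor triad on B, labeled i.
If B is scale degree 1 and the mode makes that degree carry a minor triad, the tonic is B and the mode is minor.

B minor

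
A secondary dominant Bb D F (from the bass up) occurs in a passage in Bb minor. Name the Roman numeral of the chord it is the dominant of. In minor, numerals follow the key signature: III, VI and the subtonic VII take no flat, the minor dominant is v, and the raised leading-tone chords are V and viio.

The chord is a major triad on Bb.
A dominant resolves down a perfect fifth: Bb → Eb. In Bb minor, Eb is scale degree 4, i.e. iv.

iv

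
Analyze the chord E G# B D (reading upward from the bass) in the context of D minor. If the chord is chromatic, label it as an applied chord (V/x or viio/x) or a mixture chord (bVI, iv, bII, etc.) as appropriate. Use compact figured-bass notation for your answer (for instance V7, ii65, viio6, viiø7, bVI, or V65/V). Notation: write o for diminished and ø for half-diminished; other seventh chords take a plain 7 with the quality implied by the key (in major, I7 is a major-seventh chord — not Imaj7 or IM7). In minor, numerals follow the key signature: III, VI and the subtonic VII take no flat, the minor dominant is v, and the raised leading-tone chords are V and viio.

Stacked in thirds the chord is E-G#-B-D: a dominant seventh chord on E.
E is not a diatonic chord root with this quality in D minor, but it lies a perfect fifth above A (V), so the chord functions as an applied dominant of V.

V7/V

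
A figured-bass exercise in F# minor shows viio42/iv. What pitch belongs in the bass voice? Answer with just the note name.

G

The applied chord viio42/iv is rooted on A#: A#-C#-E-G.
The figure 42 means third inversion — the seventh is in the bass.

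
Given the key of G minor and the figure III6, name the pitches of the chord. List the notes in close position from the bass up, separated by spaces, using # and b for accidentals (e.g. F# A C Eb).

D F Bb

The numeral's case and figure indicate a major triad. In G minor its root, the mediant, is Bb.
That chord is spelled Bb-D-F.
With the 6 figure the chord is in first inversion; from the bass D upward in close position it reads D-F-Bb.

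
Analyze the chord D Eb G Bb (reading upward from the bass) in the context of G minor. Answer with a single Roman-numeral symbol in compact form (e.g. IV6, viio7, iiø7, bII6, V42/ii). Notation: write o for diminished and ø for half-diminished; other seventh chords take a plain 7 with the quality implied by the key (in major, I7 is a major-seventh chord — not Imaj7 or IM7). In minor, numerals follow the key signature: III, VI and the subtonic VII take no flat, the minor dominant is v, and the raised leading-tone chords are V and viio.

Stacked in thirds the chord is Eb-G-Bb-D: a major seventh chord on Eb.
Eb is scale degree 6 in G minor, and a major seventh chord on that degree is written VI7.
With D in the bass the chord is in third inversion, so the figured bass is 42.

VI42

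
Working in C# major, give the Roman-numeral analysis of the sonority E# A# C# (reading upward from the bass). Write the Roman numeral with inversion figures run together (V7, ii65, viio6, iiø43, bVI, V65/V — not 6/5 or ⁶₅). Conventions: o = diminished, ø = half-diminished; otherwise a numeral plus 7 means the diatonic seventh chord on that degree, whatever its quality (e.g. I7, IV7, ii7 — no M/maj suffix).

Stacked in thirds the chord is A#-C#-E#: a minor triad on A#.
A# is scale degree 6 in C# major, and a minor triad on that degree is written vi.
With E# in the bass the chord is in second inversion, so the figured bass is 64.

vi64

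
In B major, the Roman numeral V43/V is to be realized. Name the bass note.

The applied chord V43/V is rooted on C#: C#-E#-G#-B.
The figure 43 means second inversion — the fifth is in the bass.

G#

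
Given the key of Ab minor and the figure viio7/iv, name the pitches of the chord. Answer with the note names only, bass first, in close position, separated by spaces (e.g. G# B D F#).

C Eb Gb Bbb

viio7/iv is a secondary leading-tone chord. The target iv is Db in Ab minor; the applied chord is rooted a semitone below, on C.
Building a fully diminished seventh chord on C gives C-Eb-Gb-Bbb.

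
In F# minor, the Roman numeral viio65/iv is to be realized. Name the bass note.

C#

The applied chord viio65/iv is rooted on A#: A#-C#-E-G.
The figure 65 means first inversion — the third is in the bass.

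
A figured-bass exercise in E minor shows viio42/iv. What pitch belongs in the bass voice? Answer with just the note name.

The applied chord viio42/iv is rooted on G#: G#-B-D-F.
The figure 42 means third inversion — the seventh is in the bass.

F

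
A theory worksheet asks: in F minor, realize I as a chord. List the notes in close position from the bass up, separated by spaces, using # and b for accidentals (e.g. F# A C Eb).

I is the major tonic (Picardy third), borrowed from the parallel major. In F minor that root is F.
So the chord is F-A-C.

F A C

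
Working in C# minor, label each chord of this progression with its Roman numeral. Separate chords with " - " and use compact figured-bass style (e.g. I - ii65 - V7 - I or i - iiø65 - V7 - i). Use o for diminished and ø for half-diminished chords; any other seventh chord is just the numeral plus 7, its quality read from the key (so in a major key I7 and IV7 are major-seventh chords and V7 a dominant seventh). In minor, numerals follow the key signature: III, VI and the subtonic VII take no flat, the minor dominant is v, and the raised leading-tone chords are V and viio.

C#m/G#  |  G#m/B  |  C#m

i64 - v6 - i

C#m/G#: root C# is the tonic; minor triad there is i64.
G#m/B: root G# is the dominant; minor triad there is v6.
C#m has root C#, degree 1 in C# minor, so i.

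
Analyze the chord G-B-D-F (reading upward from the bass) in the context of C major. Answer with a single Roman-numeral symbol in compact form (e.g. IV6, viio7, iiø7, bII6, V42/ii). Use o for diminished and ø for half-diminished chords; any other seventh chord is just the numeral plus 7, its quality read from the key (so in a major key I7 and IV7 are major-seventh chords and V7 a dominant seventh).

V7

The pitches G-B-D-F form a dominant seventh chord rooted on G.
G is scale degree 5 in C major, and a dominant seventh chord on that degree is written V7.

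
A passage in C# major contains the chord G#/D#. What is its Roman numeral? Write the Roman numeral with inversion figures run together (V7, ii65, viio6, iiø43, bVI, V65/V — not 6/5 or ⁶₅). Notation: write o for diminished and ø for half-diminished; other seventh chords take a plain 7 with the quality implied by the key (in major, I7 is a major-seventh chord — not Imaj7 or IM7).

The pitches G#-B#-D# form a major triad rooted on G#.
In C# major, G# is the dominant; the diatonic major triad there is V.
With D# in the bass the chord is in second inversion, so the figured bass is 64.

V64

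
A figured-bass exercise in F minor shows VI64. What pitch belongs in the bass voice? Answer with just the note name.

VI in F minor has root Db; the chord is Db-F-Ab.
The figure 64 means second inversion — the fifth is in the bass.

Ab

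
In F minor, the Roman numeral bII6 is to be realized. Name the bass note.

bII in F minor has root Gb; the chord is Gb-Bb-Db.
The figure 6 means first inversion — the third is in the bass.

Bb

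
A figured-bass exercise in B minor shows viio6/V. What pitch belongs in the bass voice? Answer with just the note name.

The applied chord viio6/V is rooted on E#: E#-G#-B.
The figure 6 means first inversion — the third is in the bass.

G#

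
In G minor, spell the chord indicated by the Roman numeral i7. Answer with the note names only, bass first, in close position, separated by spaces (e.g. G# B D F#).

In G minor, scale degree 1 is G, and the diatonic chord built there is a minor seventh chord.
That chord is spelled G-Bb-D-F.

G Bb D F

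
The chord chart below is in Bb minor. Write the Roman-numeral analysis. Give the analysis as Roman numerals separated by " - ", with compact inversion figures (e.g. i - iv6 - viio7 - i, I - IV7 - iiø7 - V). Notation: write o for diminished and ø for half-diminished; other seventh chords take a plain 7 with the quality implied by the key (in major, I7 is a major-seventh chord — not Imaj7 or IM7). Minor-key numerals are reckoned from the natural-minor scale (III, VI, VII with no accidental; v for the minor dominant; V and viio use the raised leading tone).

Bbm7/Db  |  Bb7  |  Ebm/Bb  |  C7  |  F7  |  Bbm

i65 - V7/iv - iv64 - V7/V - V7 - i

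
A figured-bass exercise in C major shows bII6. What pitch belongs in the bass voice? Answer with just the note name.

F

bII in C major has root Db; the chord is Db-F-Ab.
The figure 6 means first inversion — the third is in the bass.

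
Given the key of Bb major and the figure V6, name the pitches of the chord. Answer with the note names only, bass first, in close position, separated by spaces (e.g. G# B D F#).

A C F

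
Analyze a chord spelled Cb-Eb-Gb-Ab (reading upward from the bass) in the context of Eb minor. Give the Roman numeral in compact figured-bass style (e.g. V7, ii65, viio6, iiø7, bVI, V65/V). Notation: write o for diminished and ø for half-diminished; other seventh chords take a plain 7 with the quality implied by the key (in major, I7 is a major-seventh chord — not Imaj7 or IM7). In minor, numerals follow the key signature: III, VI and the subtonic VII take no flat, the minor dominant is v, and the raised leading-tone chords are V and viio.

iv65

The pitches Ab-Cb-Eb-Gb form a minor seventh chord rooted on Ab.
Ab is scale degree 4 in Eb minor, and a minor seventh chord on that degree is written iv7.
With Cb in the bass the chord is in first inversion, so the figured bass is 65.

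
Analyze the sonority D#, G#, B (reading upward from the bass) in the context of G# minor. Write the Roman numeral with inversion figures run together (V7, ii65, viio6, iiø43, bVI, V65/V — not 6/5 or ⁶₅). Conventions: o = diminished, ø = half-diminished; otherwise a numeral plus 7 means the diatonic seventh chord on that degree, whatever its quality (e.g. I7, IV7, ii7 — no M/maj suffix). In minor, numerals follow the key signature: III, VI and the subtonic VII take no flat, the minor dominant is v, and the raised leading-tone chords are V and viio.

i64

The pitches G#-B-D# form a minor triad rooted on G#.
In G# minor, G# is the tonic; the diatonic minor triad there is i.
With D# in the bass the chord is in second inversion, so the figured bass is 64.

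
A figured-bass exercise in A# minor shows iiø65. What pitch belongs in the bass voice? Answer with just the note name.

D#

iiø in A# minor has root B#; the chord is B#-D#-F#-A#.
The figure 65 means first inversion — the third is in the bass.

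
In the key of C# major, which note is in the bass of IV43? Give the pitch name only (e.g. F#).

IV in C# major has root F#; the chord is F#-A#-C#-E#.
The figure 43 means second inversion — the fifth is in the bass.

C#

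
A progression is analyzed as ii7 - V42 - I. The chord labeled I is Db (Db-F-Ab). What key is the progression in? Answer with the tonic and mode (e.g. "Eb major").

Db major

The anchor chord is a major triad on Db, labeled I.
If Db is scale degree 1 and the mode makes that degree carry a major triad, the tonic is Db and the mode is major.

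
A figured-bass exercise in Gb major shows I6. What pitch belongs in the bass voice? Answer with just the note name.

Bb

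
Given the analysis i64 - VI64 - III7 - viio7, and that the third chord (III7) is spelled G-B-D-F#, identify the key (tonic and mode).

E minor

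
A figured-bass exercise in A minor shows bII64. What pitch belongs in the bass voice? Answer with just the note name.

F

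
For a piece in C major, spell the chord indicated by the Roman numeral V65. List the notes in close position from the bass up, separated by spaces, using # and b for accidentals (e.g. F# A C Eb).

B D F G

In C major, the dominant is G, and the diatonic chord built there is a dominant seventh chord.
That chord is spelled G-B-D-F.
With the 65 figure the chord is in first inversion; from the bass B upward in close position it reads B-D-F-G.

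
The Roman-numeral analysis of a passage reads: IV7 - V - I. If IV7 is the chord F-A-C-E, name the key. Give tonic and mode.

C major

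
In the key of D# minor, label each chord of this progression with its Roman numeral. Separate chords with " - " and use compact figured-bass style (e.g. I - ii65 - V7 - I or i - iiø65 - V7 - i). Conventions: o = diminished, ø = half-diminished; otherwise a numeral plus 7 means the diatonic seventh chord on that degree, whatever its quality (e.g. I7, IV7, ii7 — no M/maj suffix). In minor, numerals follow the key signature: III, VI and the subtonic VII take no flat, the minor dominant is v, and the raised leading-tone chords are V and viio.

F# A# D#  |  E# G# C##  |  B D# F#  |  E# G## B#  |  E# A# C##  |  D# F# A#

i6 - viio6 - VI - V/V - V64 - i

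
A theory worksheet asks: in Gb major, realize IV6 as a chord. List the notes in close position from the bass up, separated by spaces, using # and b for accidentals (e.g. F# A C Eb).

Eb Gb Cb

In Gb major, the subdominant is Cb, and the diatonic chord built there is a major triad.
Stacking thirds from Cb gives Cb-Eb-Gb.
The figured bass 6 indicates first inversion, placing the third (Eb) in the bass: Eb-Gb-Cb.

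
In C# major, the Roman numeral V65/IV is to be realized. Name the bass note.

E#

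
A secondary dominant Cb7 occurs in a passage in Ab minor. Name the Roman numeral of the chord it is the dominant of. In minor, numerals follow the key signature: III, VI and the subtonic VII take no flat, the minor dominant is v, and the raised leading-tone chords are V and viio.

VI

The chord is a dominant seventh chord on Cb.
A dominant resolves down a perfect fifth: Cb → Fb. In Ab minor, Fb is scale degree 6, i.e. VI.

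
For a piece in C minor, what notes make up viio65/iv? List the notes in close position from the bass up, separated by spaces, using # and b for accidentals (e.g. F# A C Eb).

G Bb Db E

viio65/iv is a secondary leading-tone chord. The target iv is F in C minor; the applied chord is rooted a semitone below, on E.
Building a fully diminished seventh chord on E gives E-G-Bb-Db.
The figured bass 65 indicates first inversion, placing the third (G) in the bass: G-Bb-Db-E.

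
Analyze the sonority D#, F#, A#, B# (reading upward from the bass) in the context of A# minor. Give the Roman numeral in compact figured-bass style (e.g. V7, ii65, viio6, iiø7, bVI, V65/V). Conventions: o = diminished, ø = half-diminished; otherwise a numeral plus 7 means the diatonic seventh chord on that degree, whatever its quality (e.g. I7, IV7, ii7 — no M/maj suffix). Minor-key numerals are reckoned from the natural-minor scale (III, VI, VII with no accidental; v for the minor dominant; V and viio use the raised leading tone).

iiø65

The pitches B#-D#-F#-A# form a half-diminished seventh chord rooted on B#.
In A# minor, B# is the supertonic; the diatonic half-diminished seventh chord there is iiø7.
With D# in the bass the chord is in first inversion, so the figured bass is 65.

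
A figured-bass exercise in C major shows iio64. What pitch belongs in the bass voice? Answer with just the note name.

Ab

iio in C major has root D; the chord is D-F-Ab.
The figure 64 means second inversion — the fifth is in the bass.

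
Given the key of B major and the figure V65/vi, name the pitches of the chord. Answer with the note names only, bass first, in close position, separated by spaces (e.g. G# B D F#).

The slash means an applied dominant: we want the dominant of vi. In B major, vi is G# minor, and its dominant is built on D#.
Building a dominant seventh chord on D# gives D#-F##-A#-C#.
The figured bass 65 indicates first inversion, placing the third (F##) in the bass: F##-A#-C#-D#.

F## A# C# D#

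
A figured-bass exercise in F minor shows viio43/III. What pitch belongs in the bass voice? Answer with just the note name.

Db

The applied chord viio43/III is rooted on G: G-Bb-Db-Fb.
The figure 43 means second inversion — the fifth is in the bass.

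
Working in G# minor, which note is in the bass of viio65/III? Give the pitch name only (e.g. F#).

C#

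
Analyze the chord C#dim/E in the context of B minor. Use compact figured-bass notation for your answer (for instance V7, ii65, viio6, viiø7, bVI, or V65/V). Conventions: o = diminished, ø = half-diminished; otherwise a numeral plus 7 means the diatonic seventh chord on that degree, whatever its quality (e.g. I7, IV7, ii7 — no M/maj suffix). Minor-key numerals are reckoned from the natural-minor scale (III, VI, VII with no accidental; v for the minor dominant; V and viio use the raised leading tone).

iio6

The pitches C#-E-G form a diminished triad rooted on C#.
In B minor, C# is the supertonic; the diatonic diminished triad there is iio.
With E in the bass the chord is in first inversion, so the figured bass is 6.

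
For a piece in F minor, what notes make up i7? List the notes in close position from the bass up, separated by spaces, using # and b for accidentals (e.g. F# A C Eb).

F Ab C Eb

In F minor, the first degree is F, and the diatonic chord built there is a minor seventh chord.
Stacking thirds from F gives F-Ab-C-Eb.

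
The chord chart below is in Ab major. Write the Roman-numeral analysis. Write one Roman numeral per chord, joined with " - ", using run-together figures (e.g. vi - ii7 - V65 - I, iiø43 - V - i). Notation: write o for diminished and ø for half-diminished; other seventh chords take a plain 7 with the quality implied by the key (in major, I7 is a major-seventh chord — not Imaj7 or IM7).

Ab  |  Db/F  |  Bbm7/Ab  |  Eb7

Ab: major triad on Ab = scale degree 1 → I.
Db/F: root Db is the subdominant; major triad there is IV6.
Bbm7/Ab has root Bb, degree 2 in Ab major, so ii42.
Eb7: root Eb is the dominant; dominant seventh chord there is V7.

I - IV6 - ii42 - V7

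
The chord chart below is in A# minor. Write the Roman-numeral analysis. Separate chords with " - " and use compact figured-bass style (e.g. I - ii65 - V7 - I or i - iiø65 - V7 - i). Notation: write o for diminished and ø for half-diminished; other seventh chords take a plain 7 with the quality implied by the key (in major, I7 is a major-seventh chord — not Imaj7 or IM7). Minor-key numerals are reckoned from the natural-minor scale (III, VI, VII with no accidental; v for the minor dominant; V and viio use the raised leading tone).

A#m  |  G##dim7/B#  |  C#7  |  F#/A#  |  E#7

A#m: minor triad on A# = scale degree 1 → i.
G##dim7/B#: fully diminished seventh chord on G## = scale degree 7 → viio65.
C#7 is the secondary dominant of VI (dominant seventh chord on C#): V7/VI.
F#/A# has root F#, degree 6 in A# minor, so VI6.
E#7: root E# is the dominant; dominant seventh chord there is V7.

i - viio65 - V7/VI - VI6 - V7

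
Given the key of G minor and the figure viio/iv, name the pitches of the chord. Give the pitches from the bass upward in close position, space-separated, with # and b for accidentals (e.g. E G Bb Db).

The slash marks an applied leading-tone chord: viio of iv. In G minor, iv is C, so the leading tone to it is B, a half step below.
Building a diminished triad on B gives B-D-F.

B D F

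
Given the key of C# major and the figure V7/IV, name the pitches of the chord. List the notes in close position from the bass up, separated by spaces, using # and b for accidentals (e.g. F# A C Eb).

C# E# G# B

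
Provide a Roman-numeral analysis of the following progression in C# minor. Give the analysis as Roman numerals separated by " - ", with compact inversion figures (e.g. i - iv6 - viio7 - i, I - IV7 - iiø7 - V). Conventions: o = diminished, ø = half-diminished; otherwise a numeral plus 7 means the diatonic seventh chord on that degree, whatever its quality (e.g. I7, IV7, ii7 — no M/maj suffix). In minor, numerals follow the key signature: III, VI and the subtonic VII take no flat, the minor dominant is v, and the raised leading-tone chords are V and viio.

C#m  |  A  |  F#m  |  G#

i - VI - iv - V

C#m: root C# is the tonic; minor triad there is i.
A: major triad on A = scale degree 6 → VI.
F#m has root F#, degree 4 in C# minor, so iv.
G# has root G#, degree 5 in C# minor, so V.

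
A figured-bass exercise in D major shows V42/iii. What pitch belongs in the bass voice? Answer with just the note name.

B

The applied chord V42/iii is rooted on C#: C#-E#-G#-B.
The figure 42 means third inversion — the seventh is in the bass.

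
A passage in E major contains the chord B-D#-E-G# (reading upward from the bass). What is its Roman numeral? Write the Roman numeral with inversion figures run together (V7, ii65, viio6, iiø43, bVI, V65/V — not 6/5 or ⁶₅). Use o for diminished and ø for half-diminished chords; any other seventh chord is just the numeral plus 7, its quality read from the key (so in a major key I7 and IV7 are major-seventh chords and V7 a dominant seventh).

I43

Stacked in thirds the chord is E-G#-B-D#: a major seventh chord on E.
In E major, E is the tonic; the diatonic major seventh chord there is I7.
With B in the bass the chord is in second inversion, so the figured bass is 43.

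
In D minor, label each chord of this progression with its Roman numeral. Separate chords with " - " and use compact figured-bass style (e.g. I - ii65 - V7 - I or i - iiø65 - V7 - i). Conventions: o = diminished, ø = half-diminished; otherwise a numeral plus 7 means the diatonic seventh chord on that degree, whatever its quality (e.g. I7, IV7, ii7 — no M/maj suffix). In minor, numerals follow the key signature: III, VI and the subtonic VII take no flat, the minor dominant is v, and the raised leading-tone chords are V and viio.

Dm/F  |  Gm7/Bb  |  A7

Dm/F has root D, degree 1 in D minor, so i6.
Gm7/Bb has root G, degree 4 in D minor, so iv65.
A7: dominant seventh chord on A = scale degree 5 → V7.

i6 - iv65 - V7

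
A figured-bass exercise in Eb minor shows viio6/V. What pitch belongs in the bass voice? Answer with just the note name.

C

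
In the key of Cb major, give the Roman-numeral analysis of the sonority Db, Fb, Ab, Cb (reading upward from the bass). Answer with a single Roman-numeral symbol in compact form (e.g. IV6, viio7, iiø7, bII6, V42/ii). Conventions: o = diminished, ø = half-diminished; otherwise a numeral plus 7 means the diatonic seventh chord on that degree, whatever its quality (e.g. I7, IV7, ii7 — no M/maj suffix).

The pitches Db-Fb-Ab-Cb form a minor seventh chord rooted on Db.
In Cb major, Db is the supertonic; the diatonic minor seventh chord there is ii7.

ii7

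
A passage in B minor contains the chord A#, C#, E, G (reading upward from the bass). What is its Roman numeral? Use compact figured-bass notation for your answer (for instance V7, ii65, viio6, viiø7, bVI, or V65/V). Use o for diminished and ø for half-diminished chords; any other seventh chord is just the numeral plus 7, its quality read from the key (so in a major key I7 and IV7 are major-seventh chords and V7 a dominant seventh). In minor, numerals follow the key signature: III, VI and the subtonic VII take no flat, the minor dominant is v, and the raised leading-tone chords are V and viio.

viio7

The pitches A#-C#-E-G form a fully diminished seventh chord rooted on A#.
A# is scale degree 7 in B minor, and a fully diminished seventh chord on that degree is written viio7.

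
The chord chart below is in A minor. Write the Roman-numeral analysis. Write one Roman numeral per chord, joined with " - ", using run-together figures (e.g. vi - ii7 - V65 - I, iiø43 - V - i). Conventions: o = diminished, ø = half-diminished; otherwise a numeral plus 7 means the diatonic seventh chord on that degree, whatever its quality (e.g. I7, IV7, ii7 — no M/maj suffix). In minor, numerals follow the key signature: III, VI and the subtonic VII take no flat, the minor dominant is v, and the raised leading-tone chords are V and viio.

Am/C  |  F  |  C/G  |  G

i6 - VI - III64 - VII

Am/C: minor triad on A = scale degree 1 → i6.
F: root F is the submediant; major triad there is VI.
C/G: major triad on C = scale degree 3 → III64.
G: major triad on G = scale degree 7 → VII.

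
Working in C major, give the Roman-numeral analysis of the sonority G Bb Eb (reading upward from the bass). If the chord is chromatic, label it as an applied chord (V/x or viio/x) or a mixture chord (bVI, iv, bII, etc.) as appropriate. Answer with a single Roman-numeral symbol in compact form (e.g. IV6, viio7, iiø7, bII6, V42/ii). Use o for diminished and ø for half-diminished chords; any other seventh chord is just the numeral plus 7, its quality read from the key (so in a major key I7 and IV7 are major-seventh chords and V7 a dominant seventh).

The pitches Eb-G-Bb form a major triad rooted on Eb.
Eb is the lowered third degree of C major (diatonic 3 would be E). This is a major triad on the lowered third degree, borrowed from the parallel minor.
With G in the bass the chord is in first inversion, so the figured bass is 6.

bIII6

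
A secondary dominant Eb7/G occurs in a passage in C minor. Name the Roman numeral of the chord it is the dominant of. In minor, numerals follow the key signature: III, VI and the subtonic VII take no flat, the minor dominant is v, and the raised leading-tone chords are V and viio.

VI

The chord is a dominant seventh chord on Eb.
A dominant resolves down a perfect fifth: Eb → Ab. In C minor, Ab is scale degree 6, i.e. VI.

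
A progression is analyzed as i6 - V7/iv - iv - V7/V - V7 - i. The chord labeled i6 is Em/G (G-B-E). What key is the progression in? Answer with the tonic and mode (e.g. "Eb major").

E minor

The chord Em/G is a minor triad rooted on E; its label is i6.
If E is scale degree 1 and the mode makes that degree carry a minor triad, the tonic is E and the mode is minor.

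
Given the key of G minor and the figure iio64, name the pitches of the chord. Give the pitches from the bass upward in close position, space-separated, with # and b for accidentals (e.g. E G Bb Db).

Eb A C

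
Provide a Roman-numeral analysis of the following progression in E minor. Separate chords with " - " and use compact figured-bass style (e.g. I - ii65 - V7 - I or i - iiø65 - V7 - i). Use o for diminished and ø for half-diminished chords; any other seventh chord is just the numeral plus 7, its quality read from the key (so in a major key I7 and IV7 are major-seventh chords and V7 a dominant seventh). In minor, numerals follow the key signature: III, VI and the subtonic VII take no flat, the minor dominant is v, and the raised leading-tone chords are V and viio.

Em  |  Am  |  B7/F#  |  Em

Em has root E, degree 1 in E minor, so i.
Am: root A is the subdominant; minor triad there is iv.
B7/F# has root B, degree 5 in E minor, so V43.
Em: minor triad on E = scale degree 1 → i.

i - iv - V43 - i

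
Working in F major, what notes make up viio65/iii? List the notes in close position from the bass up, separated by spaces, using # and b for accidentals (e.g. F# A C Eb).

viio65/iii is a secondary leading-tone chord. The target iii is A in F major; the applied chord is rooted a semitone below, on G#.
Building a fully diminished seventh chord on G# gives G#-B-D-F.
The figured bass 65 indicates first inversion, placing the third (B) in the bass: B-D-F-G#.

B D F G#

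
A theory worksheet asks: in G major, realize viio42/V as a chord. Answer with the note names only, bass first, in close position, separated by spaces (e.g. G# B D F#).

Bb C# E G

viio42/V is a secondary leading-tone chord. The target V is D in G major; the applied chord is rooted a semitone below, on C#.
Building a fully diminished seventh chord on C# gives C#-E-G-Bb.
With the 42 figure the chord is in third inversion; from the bass Bb upward in close position it reads Bb-C#-E-G.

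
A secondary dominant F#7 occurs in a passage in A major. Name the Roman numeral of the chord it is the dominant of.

The chord is a dominant seventh chord on F#.
A dominant resolves down a perfect fifth: F# → B. In A major, B is scale degree 2, i.e. ii.

ii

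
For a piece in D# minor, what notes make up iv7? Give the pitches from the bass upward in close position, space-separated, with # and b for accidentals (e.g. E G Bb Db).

The numeral's case and figure indicate a minor seventh chord. In D# minor its root, the subdominant, is G#.
That chord is spelled G#-B-D#-F#.

G# B D# F#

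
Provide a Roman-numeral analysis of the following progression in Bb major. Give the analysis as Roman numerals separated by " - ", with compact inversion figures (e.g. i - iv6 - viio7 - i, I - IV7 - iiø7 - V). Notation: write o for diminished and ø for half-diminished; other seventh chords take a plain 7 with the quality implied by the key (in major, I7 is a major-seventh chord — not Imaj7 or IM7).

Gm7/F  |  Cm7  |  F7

Gm7/F has root G, degree 6 in Bb major, so vi42.
Cm7: root C is the supertonic; minor seventh chord there is ii7.
F7: root F is the dominant; dominant seventh chord there is V7.

vi42 - ii7 - V7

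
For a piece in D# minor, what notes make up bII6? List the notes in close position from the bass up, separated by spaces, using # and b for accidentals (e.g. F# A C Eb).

G# B E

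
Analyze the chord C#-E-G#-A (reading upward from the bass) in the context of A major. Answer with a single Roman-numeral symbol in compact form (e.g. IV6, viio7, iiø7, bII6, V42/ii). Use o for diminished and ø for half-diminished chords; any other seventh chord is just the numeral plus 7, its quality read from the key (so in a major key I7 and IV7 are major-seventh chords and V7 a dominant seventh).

The pitches A-C#-E-G# form a major seventh chord rooted on A.
In A major, A is the tonic; the diatonic major seventh chord there is I7.
With C# in the bass the chord is in first inversion, so the figured bass is 65.

I65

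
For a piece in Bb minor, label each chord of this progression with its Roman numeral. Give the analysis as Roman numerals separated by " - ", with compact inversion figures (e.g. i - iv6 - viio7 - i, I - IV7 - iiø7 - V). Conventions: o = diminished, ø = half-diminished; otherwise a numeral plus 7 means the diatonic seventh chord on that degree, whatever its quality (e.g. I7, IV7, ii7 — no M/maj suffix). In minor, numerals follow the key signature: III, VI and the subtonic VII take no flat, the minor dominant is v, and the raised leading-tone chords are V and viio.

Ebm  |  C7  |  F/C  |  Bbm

Ebm has root Eb, degree 4 in Bb minor, so iv.
C7 is the secondary dominant of V (dominant seventh chord on C): V7/V.
F/C: major triad on F = scale degree 5 → V64.
Bbm: minor triad on Bb = scale degree 1 → i.

iv - V7/V - V64 - i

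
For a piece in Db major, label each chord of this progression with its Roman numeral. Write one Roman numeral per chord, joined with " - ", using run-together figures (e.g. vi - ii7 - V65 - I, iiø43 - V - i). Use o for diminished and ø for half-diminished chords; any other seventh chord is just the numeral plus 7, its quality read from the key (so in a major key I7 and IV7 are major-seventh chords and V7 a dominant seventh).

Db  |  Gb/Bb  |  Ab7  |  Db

Db has root Db, degree 1 in Db major, so I.
Gb/Bb has root Gb, degree 4 in Db major, so IV6.
Ab7 has root Ab, degree 5 in Db major, so V7.
Db: major triad on Db = scale degree 1 → I.

I - IV6 - V7 - I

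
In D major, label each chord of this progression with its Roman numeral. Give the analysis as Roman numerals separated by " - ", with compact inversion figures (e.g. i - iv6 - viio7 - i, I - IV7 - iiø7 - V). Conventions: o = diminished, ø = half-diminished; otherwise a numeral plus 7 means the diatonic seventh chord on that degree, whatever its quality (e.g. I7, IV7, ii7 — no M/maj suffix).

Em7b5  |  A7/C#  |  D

iiø7 - V65 - I

Em7b5: E with this quality isn't in the key; it's iiø7, borrowed from the parallel minor.
A7/C# has root A, degree 5 in D major, so V65.
D: root D is the tonic; major triad there is I.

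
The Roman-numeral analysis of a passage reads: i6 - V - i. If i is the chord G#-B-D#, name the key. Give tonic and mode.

G# minor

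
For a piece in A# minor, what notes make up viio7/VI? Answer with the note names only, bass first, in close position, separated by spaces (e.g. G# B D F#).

viio7/VI is a secondary leading-tone chord. The target VI is F# in A# minor; the applied chord is rooted a semitone below, on E#.
Building a fully diminished seventh chord on E# gives E#-G#-B-D.

E# G# B D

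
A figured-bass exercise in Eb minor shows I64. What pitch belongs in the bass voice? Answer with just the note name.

Bb

I in Eb minor has root Eb; the chord is Eb-G-Bb.
The figure 64 means second inversion — the fifth is in the bass.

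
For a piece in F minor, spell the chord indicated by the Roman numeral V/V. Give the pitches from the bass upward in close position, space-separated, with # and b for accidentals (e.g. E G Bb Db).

G B D

The slash means an applied dominant: we want the dominant of V. In F minor, V is C major, and its dominant is built on G.
Building a major triad on G gives G-B-D.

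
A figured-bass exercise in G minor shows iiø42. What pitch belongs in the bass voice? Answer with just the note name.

G

iiø in G minor has root A; the chord is A-C-Eb-G.
The figure 42 means third inversion — the seventh is in the bass.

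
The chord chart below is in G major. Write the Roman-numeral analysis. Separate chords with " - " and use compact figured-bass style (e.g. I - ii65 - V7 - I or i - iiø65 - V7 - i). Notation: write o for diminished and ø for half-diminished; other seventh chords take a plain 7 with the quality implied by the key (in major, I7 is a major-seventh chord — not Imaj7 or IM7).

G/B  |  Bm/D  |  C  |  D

G/B has root G, degree 1 in G major, so I6.
Bm/D: root B is the mediant; minor triad there is iii6.
C: major triad on C = scale degree 4 → IV.
D: major triad on D = scale degree 5 → V.

I6 - iii6 - IV - V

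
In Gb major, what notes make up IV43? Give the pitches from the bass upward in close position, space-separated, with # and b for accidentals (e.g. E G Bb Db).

Gb Bb Cb Eb

The numeral's case and figure indicate a major seventh chord. In Gb major its root, the subdominant, is Cb.
Stacking thirds from Cb gives Cb-Eb-Gb-Bb.
The figured bass 43 indicates second inversion, placing the fifth (Gb) in the bass: Gb-Bb-Cb-Eb.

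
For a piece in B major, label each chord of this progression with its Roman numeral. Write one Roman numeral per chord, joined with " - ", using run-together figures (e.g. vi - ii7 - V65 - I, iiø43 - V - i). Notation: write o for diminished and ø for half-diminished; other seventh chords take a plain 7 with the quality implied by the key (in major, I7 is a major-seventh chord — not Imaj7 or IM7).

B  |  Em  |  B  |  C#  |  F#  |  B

I - iv - I - V/V - V - I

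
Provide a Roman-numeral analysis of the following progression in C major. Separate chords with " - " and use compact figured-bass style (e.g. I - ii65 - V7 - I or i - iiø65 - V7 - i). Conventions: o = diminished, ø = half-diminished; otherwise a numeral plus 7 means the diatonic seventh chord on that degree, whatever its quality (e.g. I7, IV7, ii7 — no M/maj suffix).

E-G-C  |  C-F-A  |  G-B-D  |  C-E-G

E-G-C: root C is the tonic; major triad there is I6.
C-F-A: major triad on F = scale degree 4 → IV64.
G-B-D has root G, degree 5 in C major, so V.
C-E-G: major triad on C = scale degree 1 → I.

I6 - IV64 - V - I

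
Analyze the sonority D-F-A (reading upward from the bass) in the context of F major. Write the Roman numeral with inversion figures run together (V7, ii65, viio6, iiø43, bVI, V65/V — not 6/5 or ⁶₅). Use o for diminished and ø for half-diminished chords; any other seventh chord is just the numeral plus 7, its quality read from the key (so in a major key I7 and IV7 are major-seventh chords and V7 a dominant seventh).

vi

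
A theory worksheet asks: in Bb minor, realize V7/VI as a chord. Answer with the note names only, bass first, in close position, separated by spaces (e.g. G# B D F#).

V7/VI is a secondary dominant — the dominant seventh of VI. VI in Bb minor is Gb, so the applied chord's root is Db, a perfect fifth above.
Building a dominant seventh chord on Db gives Db-F-Ab-Cb.

Db F Ab Cb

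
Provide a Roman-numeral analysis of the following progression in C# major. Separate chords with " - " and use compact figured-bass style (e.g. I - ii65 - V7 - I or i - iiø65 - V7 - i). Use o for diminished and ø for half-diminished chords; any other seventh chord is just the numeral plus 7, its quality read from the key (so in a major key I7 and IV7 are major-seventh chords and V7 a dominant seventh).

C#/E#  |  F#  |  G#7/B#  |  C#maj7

I6 - IV - V65 - I7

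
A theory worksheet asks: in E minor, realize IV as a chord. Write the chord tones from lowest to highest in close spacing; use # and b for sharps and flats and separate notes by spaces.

IV is the major subdominant, borrowed from the parallel major. In E minor that root is A.
So the chord is A-C#-E.

A C# E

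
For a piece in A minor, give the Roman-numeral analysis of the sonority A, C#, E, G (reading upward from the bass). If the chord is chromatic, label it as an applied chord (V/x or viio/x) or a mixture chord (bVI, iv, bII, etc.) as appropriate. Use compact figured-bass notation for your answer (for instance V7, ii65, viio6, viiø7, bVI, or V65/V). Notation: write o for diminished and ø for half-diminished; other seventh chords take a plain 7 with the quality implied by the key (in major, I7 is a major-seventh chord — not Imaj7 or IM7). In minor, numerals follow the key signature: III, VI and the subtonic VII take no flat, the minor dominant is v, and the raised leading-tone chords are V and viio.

Stacked in thirds the chord is A-C#-E-G: a dominant seventh chord on A.
A is not a diatonic chord root with this quality in A minor, but it lies a perfect fifth above D (iv), so the chord functions as an applied dominant of iv.

V7/iv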